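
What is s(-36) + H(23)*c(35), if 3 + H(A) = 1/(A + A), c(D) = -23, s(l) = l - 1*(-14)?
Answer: 93/2 ≈ 46.500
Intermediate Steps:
s(l) = 14 + l (s(l) = l + 14 = 14 + l)
H(A) = -3 + 1/(2*A) (H(A) = -3 + 1/(A + A) = -3 + 1/(2*A))
s(-36) + H(23)*c(35) = (14 - 36) + (-3 + (½)/23)*(-23) = -22 + (-3 + (½)*(1/23))*(-23) = -22 + (-3 + 1/46)*(-23) = -22 - 137/46*(-23) = -22 + 137/2 = 93/2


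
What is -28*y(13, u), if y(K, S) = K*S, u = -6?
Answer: 2184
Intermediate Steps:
-28*y(13, u) = -364*(-6) = -28*(-78) = 2184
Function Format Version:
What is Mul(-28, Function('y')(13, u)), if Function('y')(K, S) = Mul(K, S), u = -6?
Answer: 2184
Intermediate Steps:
Mul(-28, Function('y')(13, u)) = Mul(-28, Mul(13, -6)) = Mul(-28, -78) = 2184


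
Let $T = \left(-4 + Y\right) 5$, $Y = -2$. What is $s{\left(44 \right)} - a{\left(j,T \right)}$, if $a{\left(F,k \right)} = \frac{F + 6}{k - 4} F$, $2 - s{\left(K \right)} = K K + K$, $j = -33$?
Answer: $- \frac{66361}{34} \approx -1951.8$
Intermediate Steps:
$s{\left(K \right)} = 2 - K - K^{2}$ ($s{\left(K \right)} = 2 - \left(K K + K\right) = 2 - \left(K^{2} + K\right) = 2 - \left(K + K^{2}\right) = 2 - K - K^{2}$)
$T = -30$ ($T = \left(-4 - 2\right) 5 = \left(-6\right) 5 = -30$)
$a{\left(F,k \right)} = \frac{F \left(6 + F\right)}{-4 + k}$ ($a{\left(F,k \right)} = \frac{6 + F}{-4 + k} F = \frac{F \left(6 + F\right)}{-4 + k}$)
$s{\left(44 \right)} - a{\left(j,T \right)} = \left(2 - 44 - 44^{2}\right) - - \frac{33 \left(6 - 33\right)}{-4 - 30} = \left(2 - 44 - 1936\right) - \left(-33\right) \frac{1}{-34} \left(-27\right) = \left(2 - 44 - 1936\right) - \left(-33\right) \left(- \frac{1}{34}\right) \left(-27\right) = -1978 - - \frac{891}{34} = -1978 + \frac{891}{34} = - \frac{66361}{34}$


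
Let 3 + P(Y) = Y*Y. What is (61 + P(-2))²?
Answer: 3844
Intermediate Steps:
P(Y) = -3 + Y² (P(Y) = -3 + Y*Y = -3 + Y²)
(61 + P(-2))² = (61 + (-3 + (-2)²))² = (61 + (-3 + 4))² = (61 + 1)² = 62² = 3844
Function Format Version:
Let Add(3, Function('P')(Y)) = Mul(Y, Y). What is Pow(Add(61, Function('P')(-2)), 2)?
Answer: 3844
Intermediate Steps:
Function('P')(Y) = Add(-3, Pow(Y, 2)) (Function('P')(Y) = Add(-3, Mul(Y, Y)) = Add(-3, Pow(Y, 2)))
Pow(Add(61, Function('P')(-2)), 2) = Pow(Add(61, Add(-3, Pow(-2, 2))), 2) = Pow(Add(61, Add(-3, 4)), 2) = Pow(Add(61, 1), 2) = Pow(62, 2) = 3844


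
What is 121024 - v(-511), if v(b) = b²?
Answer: -140097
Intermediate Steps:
121024 - v(-511) = 121024 - 1*(-511)² = 121024 - 1*261121 = 121024 - 261121 = -140097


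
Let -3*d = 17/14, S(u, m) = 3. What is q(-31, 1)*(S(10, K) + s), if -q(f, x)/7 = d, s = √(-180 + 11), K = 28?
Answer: 17/2 + 221*I/6 ≈ 8.5 + 36.833*I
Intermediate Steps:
s = 13*I (s = √(-169) = 13*I ≈ 13.0*I)
d = -17/42 (d = -17/(3*14) = -⅓*17/14 = -17/42 ≈ -0.40476)
q(f, x) = 17/6 (q(f, x) = -7*(-17/42) = 17/6)
q(-31, 1)*(S(10, K) + s) = 17*(3 + 13*I)/6 = 17/2 + 221*I/6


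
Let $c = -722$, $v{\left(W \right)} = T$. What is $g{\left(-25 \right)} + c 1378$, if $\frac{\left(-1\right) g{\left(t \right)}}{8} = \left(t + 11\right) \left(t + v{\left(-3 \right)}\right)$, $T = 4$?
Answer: $-997268$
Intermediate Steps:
$v{\left(W \right)} = 4$
$g{\left(t \right)} = - 8 \left(4 + t\right) \left(11 + t\right)$ ($g{\left(t \right)} = - 8 \left(t + 11\right) \left(t + 4\right) = - 8 \left(11 + t\right) \left(4 + t\right) = - 8 \left(4 + t\right) \left(11 + t\right)$)
$g{\left(-25 \right)} + c 1378 = \left(-352 - -3000 - 8 \left(-25\right)^{2}\right) - 994916 = \left(-352 + 3000 - 5000\right) - 994916 = -2352 - 994916 = -997268$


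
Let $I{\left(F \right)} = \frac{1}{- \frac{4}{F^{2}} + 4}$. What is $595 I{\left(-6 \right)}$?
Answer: $153$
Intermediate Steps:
$I{\left(F \right)} = \frac{1}{4 - \frac{4}{F^{2}}}$ ($I{\left(F \right)} = \frac{1}{- \frac{4}{F^{2}} + 4} = \frac{1}{4 - \frac{4}{F^{2}}}$)
$595 I{\left(-6 \right)} = 595 \frac{\left(-6\right)^{2}}{4 \left(-1 + \left(-6\right)^{2}\right)} = 595 \cdot \frac{1}{4} \cdot 36 \frac{1}{-1 + 36} = 595 \cdot \frac{1}{4} \cdot 36 \cdot \frac{1}{35} = 595 \cdot \frac{9}{35} = 153$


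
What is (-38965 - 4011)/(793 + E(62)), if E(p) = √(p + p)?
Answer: -34079968/628725 + 85952*√31/628725 ≈ -53.444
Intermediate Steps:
E(p) = √2*√p (E(p) = √(2*p) = √2*√p)
(-38965 - 4011)/(793 + E(62)) = (-38965 - 4011)/(793 + √2*√62) = -42976/(793 + 2*√31)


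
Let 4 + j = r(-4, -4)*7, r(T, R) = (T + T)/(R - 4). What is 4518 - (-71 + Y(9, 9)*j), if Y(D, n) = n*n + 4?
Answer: 4334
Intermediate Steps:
r(T, R) = 2*T/(-4 + R) (r(T, R) = (2*T)/(-4 + R) = 2*T/(-4 + R))
Y(D, n) = 4 + n**2 (Y(D, n) = n**2 + 4 = 4 + n**2)
j = 3 (j = -4 + (2*(-4)/(-4 - 4))*7 = -4 + (2*(-4)/(-8))*7 = -4 + (2*(-4)*(-1/8))*7 = -4 + 1*7 = -4 + 7 = 3)
4518 - (-71 + Y(9, 9)*j) = 4518 - (-71 + (4 + 9**2)*3) = 4518 - (-71 + (4 + 81)*3) = 4518 - (-71 + 85*3) = 4518 - (-71 + 255) = 4518 - 1*184 = 4518 - 184 = 4334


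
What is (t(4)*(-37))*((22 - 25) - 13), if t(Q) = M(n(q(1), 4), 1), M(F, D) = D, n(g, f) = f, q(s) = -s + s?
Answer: 592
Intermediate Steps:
q(s) = 0
t(Q) = 1
(t(4)*(-37))*((22 - 25) - 13) = (1*(-37))*((22 - 25) - 13) = -37*(-3 - 13) = -37*(-16) = 592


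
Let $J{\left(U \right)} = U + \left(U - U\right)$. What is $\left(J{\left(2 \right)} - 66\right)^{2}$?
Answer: $4096$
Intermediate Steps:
$J{\left(U \right)} = U$ ($J{\left(U \right)} = U + 0 = U$)
$\left(J{\left(2 \right)} - 66\right)^{2} = \left(2 - 66\right)^{2} = \left(-64\right)^{2} = 4096$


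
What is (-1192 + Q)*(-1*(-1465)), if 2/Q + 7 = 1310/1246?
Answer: -3236769535/1853 ≈ -1.7468e+6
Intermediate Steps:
Q = -623/1853 (Q = 2/(-7 + 1310/1246) = 2/(-7 + 1310*(1/1246)) = 2/(-7 + 655/623) = 2/(-3706/623) = 2*(-623/3706) = -623/1853 ≈ -0.33621)
(-1192 + Q)*(-1*(-1465)) = (-1192 - 623/1853)*(-1*(-1465)) = -2209399/1853*1465 = -3236769535/1853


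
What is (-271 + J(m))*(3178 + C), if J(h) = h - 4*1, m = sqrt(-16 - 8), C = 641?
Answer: -1050225 + 7638*I*sqrt(6) ≈ -1.0502e+6 + 18709.0*I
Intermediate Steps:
m = 2*I*sqrt(6) (m = sqrt(-24) = 2*I*sqrt(6) ≈ 4.899*I)
J(h) = -4 + h (J(h) = h - 4 = -4 + h)
(-271 + J(m))*(3178 + C) = (-271 + (-4 + 2*I*sqrt(6)))*(3178 + 641) = (-275 + 2*I*sqrt(6))*3819 = -1050225 + 7638*I*sqrt(6)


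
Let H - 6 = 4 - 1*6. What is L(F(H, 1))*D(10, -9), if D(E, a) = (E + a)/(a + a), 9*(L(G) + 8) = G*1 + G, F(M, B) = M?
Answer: 32/81 ≈ 0.39506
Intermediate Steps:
H = 4 (H = 6 + (4 - 1*6) = 6 + (4 - 6) = 6 - 2 = 4)
L(G) = -8 + 2*G/9 (L(G) = -8 + (G*1 + G)/9 = -8 + (G + G)/9 = -8 + (2*G)/9 = -8 + 2*G/9)
D(E, a) = (E + a)/(2*a) (D(E, a) = (E + a)/((2*a)) = (E + a)*(1/(2*a)) = (E + a)/(2*a))
L(F(H, 1))*D(10, -9) = (-8 + (2/9)*4)*((½)*(10 - 9)/(-9)) = (-8 + 8/9)*((½)*(-⅑)*1) = -64/9*(-1/18) = 32/81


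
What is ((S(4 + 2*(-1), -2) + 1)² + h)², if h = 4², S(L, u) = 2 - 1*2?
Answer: 289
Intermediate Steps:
S(L, u) = 0 (S(L, u) = 2 - 2 = 0)
h = 16
((S(4 + 2*(-1), -2) + 1)² + h)² = ((0 + 1)² + 16)² = (1² + 16)² = (1 + 16)² = 17² = 289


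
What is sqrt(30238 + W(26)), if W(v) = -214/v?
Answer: sqrt(5108831)/13 ≈ 173.87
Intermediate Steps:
sqrt(30238 + W(26)) = sqrt(30238 - 214/26) = sqrt(30238 - 214*1/26) = sqrt(30238 - 107/13) = sqrt(392987/13) = sqrt(5108831)/13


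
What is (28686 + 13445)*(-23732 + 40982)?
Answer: 726759750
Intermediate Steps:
(28686 + 13445)*(-23732 + 40982) = 42131*17250 = 726759750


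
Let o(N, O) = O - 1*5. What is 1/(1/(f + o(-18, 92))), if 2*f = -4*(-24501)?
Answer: 49089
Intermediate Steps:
o(N, O) = -5 + O (o(N, O) = O - 5 = -5 + O)
f = 49002 (f = (-4*(-24501))/2 = (1/2)*98004 = 49002)
1/(1/(f + o(-18, 92))) = 1/(1/(49002 + (-5 + 92))) = 1/(1/(49002 + 87)) = 1/(1/49089) = 49089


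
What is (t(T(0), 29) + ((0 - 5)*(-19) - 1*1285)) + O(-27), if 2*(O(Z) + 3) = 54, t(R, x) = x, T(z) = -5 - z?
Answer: -1137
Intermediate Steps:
O(Z) = 24 (O(Z) = -3 + (½)*54 = -3 + 27 = 24)
(t(T(0), 29) + ((0 - 5)*(-19) - 1*1285)) + O(-27) = (29 + ((0 - 5)*(-19) - 1*1285)) + 24 = (29 + (-5*(-19) - 1285)) + 24 = (29 + (95 - 1285)) + 24 = (29 - 1190) + 24 = -1161 + 24 = -1137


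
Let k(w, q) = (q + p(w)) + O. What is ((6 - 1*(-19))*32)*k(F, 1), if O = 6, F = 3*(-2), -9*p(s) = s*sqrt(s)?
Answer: 5600 + 1600*I*sqrt(6)/3 ≈ 5600.0 + 1306.4*I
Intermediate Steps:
p(s) = -s**(3/2)/9 (p(s) = -s*sqrt(s)/9 = -s**(3/2)/9)
F = -6
k(w, q) = 6 + q - w**(3/2)/9 (k(w, q) = (q - w**(3/2)/9) + 6 = 6 + q - w**(3/2)/9)
((6 - 1*(-19))*32)*k(F, 1) = ((6 - 1*(-19))*32)*(6 + 1 - (-2)*I*sqrt(6)/3) = ((6 + 19)*32)*(6 + 1 - (-2)*I*sqrt(6)/3) = (25*32)*(6 + 1 + 2*I*sqrt(6)/3) = 800*(7 + 2*I*sqrt(6)/3) = 5600 + 1600*I*sqrt(6)/3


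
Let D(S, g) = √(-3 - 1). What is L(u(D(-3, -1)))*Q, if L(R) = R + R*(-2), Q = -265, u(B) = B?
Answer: 530*I ≈ 530.0*I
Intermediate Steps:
D(S, g) = 2*I (D(S, g) = √(-4) = 2*I)
L(R) = -R (L(R) = R - 2*R = -R)
L(u(D(-3, -1)))*Q = -2*I*(-265) = 530*I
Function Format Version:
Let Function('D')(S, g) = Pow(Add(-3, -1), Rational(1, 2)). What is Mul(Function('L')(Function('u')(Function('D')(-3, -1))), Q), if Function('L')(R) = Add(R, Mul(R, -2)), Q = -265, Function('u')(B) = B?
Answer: Mul(530, I) ≈ Mul(530.00, I)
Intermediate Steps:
Function('D')(S, g) = Mul(2, I) (Function('D')(S, g) = Pow(-4, Rational(1, 2)) = Mul(2, I))
Function('L')(R) = Mul(-1, R) (Function('L')(R) = Add(R, Mul(-2, R)) = Mul(-1, R))
Mul(Function('L')(Function('u')(Function('D')(-3, -1))), Q) = Mul(Mul(-1, Mul(2, I)), -265) = Mul(Mul(-2, I), -265) = Mul(530, I)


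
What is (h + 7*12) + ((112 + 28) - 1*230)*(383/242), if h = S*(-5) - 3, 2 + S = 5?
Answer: -9249/121 ≈ -76.438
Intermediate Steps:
S = 3 (S = -2 + 5 = 3)
h = -18 (h = 3*(-5) - 3 = -15 - 3 = -18)
(h + 7*12) + ((112 + 28) - 1*230)*(383/242) = (-18 + 7*12) + ((112 + 28) - 1*230)*(383/242) = (-18 + 84) + (140 - 230)*(383*(1/242)) = 66 - 90*383/242 = 66 - 17235/121 = -9249/121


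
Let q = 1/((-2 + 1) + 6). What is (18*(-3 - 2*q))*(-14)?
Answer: 4284/5 ≈ 856.80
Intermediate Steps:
q = ⅕ (q = 1/(-1 + 6) = 1/5 = ⅕ ≈ 0.20000)
(18*(-3 - 2*q))*(-14) = (18*(-3 - 2*⅕))*(-14) = (18*(-3 - ⅖))*(-14) = (18*(-17/5))*(-14) = -306/5*(-14) = 4284/5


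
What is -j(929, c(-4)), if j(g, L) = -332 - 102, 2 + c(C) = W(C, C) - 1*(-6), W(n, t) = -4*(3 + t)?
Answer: 434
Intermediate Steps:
W(n, t) = -12 - 4*t
c(C) = -8 - 4*C (c(C) = -2 + ((-12 - 4*C) - 1*(-6)) = -2 + ((-12 - 4*C) + 6) = -2 + (-6 - 4*C) = -8 - 4*C)
j(g, L) = -434
-j(929, c(-4)) = -1*(-434) = 434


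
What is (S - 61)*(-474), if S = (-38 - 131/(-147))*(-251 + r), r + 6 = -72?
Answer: -40306432/7 ≈ -5.7581e+6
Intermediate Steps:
r = -78 (r = -6 - 72 = -78)
S = 256385/21 (S = (-38 - 131/(-147))*(-251 - 78) = (-38 - 131*(-1/147))*(-329) = (-38 + 131/147)*(-329) = -5455/147*(-329) = 256385/21 ≈ 12209.)
(S - 61)*(-474) = (256385/21 - 61)*(-474) = (255104/21)*(-474) = -40306432/7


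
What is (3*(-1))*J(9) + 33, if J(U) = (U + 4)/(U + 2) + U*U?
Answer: -2349/11 ≈ -213.55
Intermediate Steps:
J(U) = U**2 + (4 + U)/(2 + U) (J(U) = (4 + U)/(2 + U) + U**2 = U**2 + (4 + U)/(2 + U))
(3*(-1))*J(9) + 33 = (3*(-1))*((4 + 9 + 9**3 + 2*9**2)/(2 + 9)) + 33 = -3*(4 + 9 + 729 + 2*81)/11 + 33 = -3*(4 + 9 + 729 + 162)/11 + 33 = -3*904/11 + 33 = -2712/11 + 33 = -2349/11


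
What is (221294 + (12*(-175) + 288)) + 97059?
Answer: 316541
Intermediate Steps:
(221294 + (12*(-175) + 288)) + 97059 = (221294 + (-2100 + 288)) + 97059 = (221294 - 1812) + 97059 = 219482 + 97059 = 316541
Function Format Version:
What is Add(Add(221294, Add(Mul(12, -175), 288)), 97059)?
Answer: 316541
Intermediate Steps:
Add(Add(221294, Add(Mul(12, -175), 288)), 97059) = Add(Add(221294, Add(-2100, 288)), 97059) = Add(Add(221294, -1812), 97059) = Add(219482, 97059) = 316541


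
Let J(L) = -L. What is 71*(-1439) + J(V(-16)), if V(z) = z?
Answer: -102153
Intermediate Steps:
71*(-1439) + J(V(-16)) = 71*(-1439) - 1*(-16) = -102169 + 16 = -102153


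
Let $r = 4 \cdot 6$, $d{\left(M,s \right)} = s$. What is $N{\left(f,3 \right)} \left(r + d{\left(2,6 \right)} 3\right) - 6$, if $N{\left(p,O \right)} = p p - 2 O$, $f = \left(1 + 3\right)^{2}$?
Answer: $10494$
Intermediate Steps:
$f = 16$ ($f = 4^{2} = 16$)
$N{\left(p,O \right)} = p^{2} - 2 O$
$r = 24$
$N{\left(f,3 \right)} \left(r + d{\left(2,6 \right)} 3\right) - 6 = \left(16^{2} - 6\right) \left(24 + 6 \cdot 3\right) - 6 = \left(256 - 6\right) \left(24 + 18\right) - 6 = 250 \cdot 42 - 6 = 10500 - 6 = 10494$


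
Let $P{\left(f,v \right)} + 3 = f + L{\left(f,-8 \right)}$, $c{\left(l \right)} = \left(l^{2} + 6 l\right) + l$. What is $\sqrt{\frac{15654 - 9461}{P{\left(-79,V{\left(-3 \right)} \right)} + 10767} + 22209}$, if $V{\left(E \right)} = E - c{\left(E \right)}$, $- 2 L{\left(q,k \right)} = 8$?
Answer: $\frac{\sqrt{20940102442}}{971} \approx 149.03$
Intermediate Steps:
$L{\left(q,k \right)} = -4$ ($L{\left(q,k \right)} = \left(- \frac{1}{2}\right) 8 = -4$)
$c{\left(l \right)} = l^{2} + 7 l$
$V{\left(E \right)} = E - E \left(7 + E\right)$
$P{\left(f,v \right)} = -7 + f$ ($P{\left(f,v \right)} = -3 + \left(f - 4\right) = -3 + \left(-4 + f\right) = -7 + f$)
$\sqrt{\frac{15654 - 9461}{P{\left(-79,V{\left(-3 \right)} \right)} + 10767} + 22209} = \sqrt{\frac{15654 - 9461}{\left(-7 - 79\right) + 10767} + 22209} = \sqrt{\frac{6193}{-86 + 10767} + 22209} = \sqrt{\frac{6193}{10681} + 22209} = \sqrt{6193 \cdot \frac{1}{10681} + 22209} = \sqrt{\frac{563}{971} + 22209} = \sqrt{\frac{21565502}{971}} = \frac{\sqrt{20940102442}}{971}$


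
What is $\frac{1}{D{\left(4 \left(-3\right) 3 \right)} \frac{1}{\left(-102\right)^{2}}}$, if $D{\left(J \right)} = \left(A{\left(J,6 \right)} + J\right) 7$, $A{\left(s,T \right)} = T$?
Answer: $- \frac{1734}{35} \approx -49.543$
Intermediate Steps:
$D{\left(J \right)} = 42 + 7 J$ ($D{\left(J \right)} = \left(6 + J\right) 7 = 42 + 7 J$)
$\frac{1}{D{\left(4 \left(-3\right) 3 \right)} \frac{1}{\left(-102\right)^{2}}} = \frac{1}{\left(42 + 7 \cdot 4 \left(-3\right) 3\right) \frac{1}{\left(-102\right)^{2}}} = \frac{1}{\left(42 + 7 \left(\left(-12\right) 3\right)\right) \frac{1}{10404}} = \frac{1}{\left(42 + 7 \left(-36\right)\right) \frac{1}{10404}} = \frac{1}{\left(42 - 252\right) \frac{1}{10404}} = \frac{1}{\left(-210\right) \frac{1}{10404}} = \frac{1}{- \frac{35}{1734}} = - \frac{1734}{35}$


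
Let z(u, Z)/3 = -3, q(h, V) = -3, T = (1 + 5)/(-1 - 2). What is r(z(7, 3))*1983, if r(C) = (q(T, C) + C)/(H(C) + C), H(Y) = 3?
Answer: 3966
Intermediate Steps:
T = -2 (T = 6/(-3) = 6*(-⅓) = -2)
z(u, Z) = -9 (z(u, Z) = 3*(-3) = -9)
r(C) = (-3 + C)/(3 + C)
r(z(7, 3))*1983 = ((-3 - 9)/(3 - 9))*1983 = (-12/(-6))*1983 = -⅙*(-12)*1983 = 2*1983 = 3966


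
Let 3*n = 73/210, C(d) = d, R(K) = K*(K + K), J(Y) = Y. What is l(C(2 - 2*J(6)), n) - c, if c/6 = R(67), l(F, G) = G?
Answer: -33936767/630 ≈ -53868.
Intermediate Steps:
R(K) = 2*K**2 (R(K) = K*(2*K) = 2*K**2)
n = 73/630 (n = (73/210)/3 = (73*(1/210))/3 = (1/3)*(73/210) = 73/630 ≈ 0.11587)
c = 53868 (c = 6*(2*67**2) = 6*(2*4489) = 6*8978 = 53868)
l(C(2 - 2*J(6)), n) - c = 73/630 - 1*53868 = 73/630 - 53868 = -33936767/630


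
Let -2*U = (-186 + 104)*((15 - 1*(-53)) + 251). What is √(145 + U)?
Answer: 2*√3306 ≈ 115.00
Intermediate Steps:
U = 13079 (U = -(-186 + 104)*((15 - 1*(-53)) + 251)/2 = -(-41)*((15 + 53) + 251) = -(-41)*(68 + 251) = -(-41)*319 = -½*(-26158) = 13079)
√(145 + U) = √(145 + 13079) = √13224 = 2*√3306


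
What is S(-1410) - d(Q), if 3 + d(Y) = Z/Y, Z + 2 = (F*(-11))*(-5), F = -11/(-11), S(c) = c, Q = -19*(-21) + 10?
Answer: -575516/409 ≈ -1407.1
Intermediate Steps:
Q = 409 (Q = 399 + 10 = 409)
F = 1 (F = -11*(-1/11) = 1)
Z = 53 (Z = -2 + (1*(-11))*(-5) = -2 - 11*(-5) = -2 + 55 = 53)
d(Y) = -3 + 53/Y
S(-1410) - d(Q) = -1410 - (-3 + 53/409) = -1410 - 1*(-1174/409) = -1410 + 1174/409 = -575516/409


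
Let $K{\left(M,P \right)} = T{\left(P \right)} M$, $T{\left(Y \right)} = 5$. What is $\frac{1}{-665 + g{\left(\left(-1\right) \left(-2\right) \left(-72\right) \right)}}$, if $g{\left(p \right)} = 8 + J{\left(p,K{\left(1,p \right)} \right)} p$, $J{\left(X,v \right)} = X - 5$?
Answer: $\frac{1}{20799} \approx 4.8079 \cdot 10^{-5}$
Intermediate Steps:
$K{\left(M,P \right)} = 5 M$
$J{\left(X,v \right)} = -5 + X$
$g{\left(p \right)} = 8 + p \left(-5 + p\right)$ ($g{\left(p \right)} = 8 + \left(-5 + p\right) p = 8 + p \left(-5 + p\right)$)
$\frac{1}{-665 + g{\left(\left(-1\right) \left(-2\right) \left(-72\right) \right)}} = \frac{1}{-665 + \left(8 + \left(-1\right) \left(-2\right) \left(-72\right) \left(-5 + \left(-1\right) \left(-2\right) \left(-72\right)\right)\right)} = \frac{1}{-665 + \left(8 + 2 \left(-72\right) \left(-5 + 2 \left(-72\right)\right)\right)} = \frac{1}{-665 - \left(-8 + 144 \left(-5 - 144\right)\right)} = \frac{1}{-665 + \left(8 - -21456\right)} = \frac{1}{-665 + \left(8 + 21456\right)} = \frac{1}{-665 + 21464} = \frac{1}{20799}$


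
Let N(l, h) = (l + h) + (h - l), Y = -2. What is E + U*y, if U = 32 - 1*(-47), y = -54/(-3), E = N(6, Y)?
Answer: 1418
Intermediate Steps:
N(l, h) = 2*h (N(l, h) = (h + l) + (h - l) = 2*h)
E = -4 (E = 2*(-2) = -4)
y = 18 (y = -54*(-⅓) = 18)
U = 79 (U = 32 + 47 = 79)
E + U*y = -4 + 79*18 = -4 + 1422 = 1418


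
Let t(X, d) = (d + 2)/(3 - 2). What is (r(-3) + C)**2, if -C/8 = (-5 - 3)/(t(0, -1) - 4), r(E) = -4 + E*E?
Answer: 2401/9 ≈ 266.78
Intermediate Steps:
t(X, d) = 2 + d (t(X, d) = (2 + d)/1 = (2 + d)*1 = 2 + d)
r(E) = -4 + E**2
C = -64/3 (C = -8*(-5 - 3)/((2 - 1) - 4) = -(-64)/(1 - 4) = -(-64)/(-3) = -(-64)*(-1)/3 = -8*8/3 = -64/3 ≈ -21.333)
(r(-3) + C)**2 = ((-4 + (-3)**2) - 64/3)**2 = ((-4 + 9) - 64/3)**2 = (5 - 64/3)**2 = (-49/3)**2 = 2401/9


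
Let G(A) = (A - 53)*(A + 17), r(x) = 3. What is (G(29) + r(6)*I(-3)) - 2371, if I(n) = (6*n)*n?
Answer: -3313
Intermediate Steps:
G(A) = (-53 + A)*(17 + A)
I(n) = 6*n²
(G(29) + r(6)*I(-3)) - 2371 = ((-901 + 29² - 36*29) + 3*(6*(-3)²)) - 2371 = ((-901 + 841 - 1044) + 3*(6*9)) - 2371 = (-1104 + 3*54) - 2371 = (-1104 + 162) - 2371 = -942 - 2371 = -3313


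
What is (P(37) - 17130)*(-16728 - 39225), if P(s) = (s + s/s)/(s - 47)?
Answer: 4793437557/5 ≈ 9.5869e+8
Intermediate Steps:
P(s) = (1 + s)/(-47 + s) (P(s) = (s + 1)/(-47 + s) = (1 + s)/(-47 + s))
(P(37) - 17130)*(-16728 - 39225) = ((1 + 37)/(-47 + 37) - 17130)*(-16728 - 39225) = (38/(-10) - 17130)*(-55953) = (-⅒*38 - 17130)*(-55953) = (-19/5 - 17130)*(-55953) = -85669/5*(-55953) = 4793437557/5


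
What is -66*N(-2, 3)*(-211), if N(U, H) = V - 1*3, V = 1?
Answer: -27852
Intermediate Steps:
N(U, H) = -2 (N(U, H) = 1 - 1*3 = 1 - 3 = -2)
-66*N(-2, 3)*(-211) = -66*(-2)*(-211) = 132*(-211) = -27852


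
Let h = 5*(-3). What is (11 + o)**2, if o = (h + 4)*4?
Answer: 1089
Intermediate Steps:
h = -15
o = -44 (o = (-15 + 4)*4 = -11*4 = -44)
(11 + o)**2 = (11 - 44)**2 = (-33)**2 = 1089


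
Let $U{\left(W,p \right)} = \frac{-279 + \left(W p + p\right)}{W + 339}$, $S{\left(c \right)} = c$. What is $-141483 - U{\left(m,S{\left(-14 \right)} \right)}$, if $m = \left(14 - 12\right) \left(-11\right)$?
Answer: $- \frac{44850126}{317} \approx -1.4148 \cdot 10^{5}$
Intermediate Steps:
$m = -22$ ($m = 2 \left(-11\right) = -22$)
$U{\left(W,p \right)} = \frac{-279 + p + W p}{339 + W}$ ($U{\left(W,p \right)} = \frac{-279 + \left(p + W p\right)}{339 + W} = \frac{-279 + p + W p}{339 + W}$)
$-141483 - U{\left(m,S{\left(-14 \right)} \right)} = -141483 - \frac{-279 - 14 - -308}{339 - 22} = -141483 - \frac{-279 - 14 + 308}{317} = -141483 - \frac{1}{317} \cdot 15 = -141483 - \frac{15}{317} = - \frac{44850126}{317}$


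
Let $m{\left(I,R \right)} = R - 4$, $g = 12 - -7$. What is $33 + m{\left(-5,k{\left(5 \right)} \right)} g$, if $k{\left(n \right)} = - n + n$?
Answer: $-43$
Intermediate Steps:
$g = 19$ ($g = 12 + 7 = 19$)
$k{\left(n \right)} = 0$
$m{\left(I,R \right)} = -4 + R$
$33 + m{\left(-5,k{\left(5 \right)} \right)} g = 33 + \left(-4 + 0\right) 19 = 33 - 76 = -43$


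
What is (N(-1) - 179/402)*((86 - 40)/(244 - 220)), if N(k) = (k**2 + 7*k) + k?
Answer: -68839/4824 ≈ -14.270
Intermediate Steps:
N(k) = k**2 + 8*k
(N(-1) - 179/402)*((86 - 40)/(244 - 220)) = (-(8 - 1) - 179/402)*((86 - 40)/(244 - 220)) = (-1*7 - 179*1/402)*(46/24) = (-7 - 179/402)*(46*(1/24)) = -2993/402*23/12 = -68839/4824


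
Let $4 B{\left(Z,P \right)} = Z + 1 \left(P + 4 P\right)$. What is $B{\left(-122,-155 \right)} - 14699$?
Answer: $- \frac{59693}{4} \approx -14923.0$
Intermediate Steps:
$B{\left(Z,P \right)} = \frac{Z}{4} + \frac{5 P}{4}$ ($B{\left(Z,P \right)} = \frac{Z + 1 \left(P + 4 P\right)}{4} = \frac{Z + 1 \cdot 5 P}{4} = \frac{Z + 5 P}{4} = \frac{Z}{4} + \frac{5 P}{4}$)
$B{\left(-122,-155 \right)} - 14699 = \left(\frac{1}{4} \left(-122\right) + \frac{5}{4} \left(-155\right)\right) - 14699 = \left(- \frac{61}{2} - \frac{775}{4}\right) - 14699 = - \frac{897}{4} - 14699 = - \frac{59693}{4}$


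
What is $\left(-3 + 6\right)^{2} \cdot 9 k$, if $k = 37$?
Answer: $2997$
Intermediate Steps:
$\left(-3 + 6\right)^{2} \cdot 9 k = \left(-3 + 6\right)^{2} \cdot 9 \cdot 37 = 3^{2} \cdot 9 \cdot 37 = 9 \cdot 9 \cdot 37 = 81 \cdot 37 = 2997$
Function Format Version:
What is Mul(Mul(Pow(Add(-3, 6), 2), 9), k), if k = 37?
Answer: 2997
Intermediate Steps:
Mul(Mul(Pow(Add(-3, 6), 2), 9), k) = Mul(Mul(Pow(Add(-3, 6), 2), 9), 37) = Mul(Mul(Pow(3, 2), 9), 37) = Mul(Mul(9, 9), 37) = Mul(81, 37) = 2997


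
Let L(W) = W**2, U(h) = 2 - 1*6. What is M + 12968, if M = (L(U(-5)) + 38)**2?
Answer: 15884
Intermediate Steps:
U(h) = -4 (U(h) = 2 - 6 = -4)
M = 2916 (M = ((-4)**2 + 38)**2 = (16 + 38)**2 = 54**2 = 2916)
M + 12968 = 2916 + 12968 = 15884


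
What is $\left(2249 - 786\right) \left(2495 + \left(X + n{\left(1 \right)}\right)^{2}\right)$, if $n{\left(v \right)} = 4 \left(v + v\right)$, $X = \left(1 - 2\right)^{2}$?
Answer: $3768688$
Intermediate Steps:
$X = 1$ ($X = \left(-1\right)^{2} = 1$)
$n{\left(v \right)} = 8 v$ ($n{\left(v \right)} = 4 \cdot 2 v = 8 v$)
$\left(2249 - 786\right) \left(2495 + \left(X + n{\left(1 \right)}\right)^{2}\right) = \left(2249 - 786\right) \left(2495 + \left(1 + 8 \cdot 1\right)^{2}\right) = 1463 \left(2495 + \left(1 + 8\right)^{2}\right) = 1463 \left(2495 + 9^{2}\right) = 1463 \left(2495 + 81\right) = 1463 \cdot 2576 = 3768688$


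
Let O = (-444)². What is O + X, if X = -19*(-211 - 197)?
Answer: 204888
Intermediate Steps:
X = 7752 (X = -19*(-408) = 7752)
O = 197136
O + X = 197136 + 7752 = 204888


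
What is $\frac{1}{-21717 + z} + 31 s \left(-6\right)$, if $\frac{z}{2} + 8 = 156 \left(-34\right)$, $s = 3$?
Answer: $- \frac{18046279}{32341} \approx -558.0$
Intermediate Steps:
$z = -10624$ ($z = -16 + 2 \cdot 156 \left(-34\right) = -16 + 2 \left(-5304\right) = -16 - 10608 = -10624$)
$\frac{1}{-21717 + z} + 31 s \left(-6\right) = \frac{1}{-21717 - 10624} + 31 \cdot 3 \left(-6\right) = \frac{1}{-32341} + 93 \left(-6\right) = - \frac{1}{32341} - 558 = - \frac{18046279}{32341}$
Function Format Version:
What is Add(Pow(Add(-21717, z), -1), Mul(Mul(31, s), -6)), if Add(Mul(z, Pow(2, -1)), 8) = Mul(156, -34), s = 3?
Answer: Rational(-18046279, 32341) ≈ -558.00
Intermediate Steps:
z = -10624 (z = Add(-16, Mul(2, Mul(156, -34))) = Add(-16, Mul(2, -5304)) = Add(-16, -10608) = -10624)
Add(Pow(Add(-21717, z), -1), Mul(Mul(31, s), -6)) = Add(Pow(Add(-21717, -10624), -1), Mul(Mul(31, 3), -6)) = Add(Pow(-32341, -1), Mul(93, -6)) = Add(Rational(-1, 32341), -558) = Rational(-18046279, 32341)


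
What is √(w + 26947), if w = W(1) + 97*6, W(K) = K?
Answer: √27530 ≈ 165.92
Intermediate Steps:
w = 583 (w = 1 + 97*6 = 1 + 582 = 583)
√(w + 26947) = √(583 + 26947) = √27530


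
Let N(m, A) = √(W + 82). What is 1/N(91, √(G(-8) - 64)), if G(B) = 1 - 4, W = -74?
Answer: √2/4 ≈ 0.35355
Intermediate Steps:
G(B) = -3
N(m, A) = 2*√2 (N(m, A) = √(-74 + 82) = √8 = 2*√2)
1/N(91, √(G(-8) - 64)) = 1/(2*√2) = √2/4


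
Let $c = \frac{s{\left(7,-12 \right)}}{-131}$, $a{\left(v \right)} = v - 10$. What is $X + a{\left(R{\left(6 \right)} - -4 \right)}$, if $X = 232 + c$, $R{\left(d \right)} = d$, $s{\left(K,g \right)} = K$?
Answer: $\frac{30385}{131} \approx 231.95$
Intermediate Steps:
$a{\left(v \right)} = -10 + v$ ($a{\left(v \right)} = v - 10 = -10 + v$)
$c = - \frac{7}{131}$ ($c = \frac{7}{-131} = 7 \left(- \frac{1}{131}\right) = - \frac{7}{131} \approx -0.053435$)
$X = \frac{30385}{131}$ ($X = 232 - \frac{7}{131} = \frac{30385}{131} \approx 231.95$)
$X + a{\left(R{\left(6 \right)} - -4 \right)} = \frac{30385}{131} + \left(-10 + \left(6 - -4\right)\right) = \frac{30385}{131} + \left(-10 + \left(6 + 4\right)\right) = \frac{30385}{131} + \left(-10 + 10\right) = \frac{30385}{131} + 0 = \frac{30385}{131}$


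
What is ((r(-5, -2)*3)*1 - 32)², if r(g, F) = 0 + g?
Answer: 2209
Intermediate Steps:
r(g, F) = g
((r(-5, -2)*3)*1 - 32)² = (-5*3*1 - 32)² = (-15*1 - 32)² = (-15 - 32)² = (-47)² = 2209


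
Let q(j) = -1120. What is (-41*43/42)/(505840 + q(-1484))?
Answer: -1763/21198240 ≈ -8.3167e-5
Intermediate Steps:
(-41*43/42)/(505840 + q(-1484)) = (-41*43/42)/(505840 - 1120) = -1763*1/42/504720 = -1763/42*1/504720 = -1763/21198240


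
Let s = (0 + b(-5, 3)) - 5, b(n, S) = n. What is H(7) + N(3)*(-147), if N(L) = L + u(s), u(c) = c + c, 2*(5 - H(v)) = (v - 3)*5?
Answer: 2494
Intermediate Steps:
H(v) = 25/2 - 5*v/2 (H(v) = 5 - (v - 3)*5/2 = 5 - (-3 + v)*5/2 = 5 - (-15 + 5*v)/2 = 5 + (15/2 - 5*v/2) = 25/2 - 5*v/2)
s = -10 (s = (0 - 5) - 5 = -5 - 5 = -10)
u(c) = 2*c
N(L) = -20 + L (N(L) = L + 2*(-10) = L - 20 = -20 + L)
H(7) + N(3)*(-147) = (25/2 - 5/2*7) + (-20 + 3)*(-147) = (25/2 - 35/2) - 17*(-147) = -5 + 2499 = 2494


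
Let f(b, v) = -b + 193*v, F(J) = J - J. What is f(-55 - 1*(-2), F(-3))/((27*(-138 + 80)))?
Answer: -53/1566 ≈ -0.033844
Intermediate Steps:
F(J) = 0
f(-55 - 1*(-2), F(-3))/((27*(-138 + 80))) = (-(-55 - 1*(-2)) + 193*0)/((27*(-138 + 80))) = (-(-55 + 2) + 0)/((27*(-58))) = (-1*(-53) + 0)/(-1566) = (53 + 0)*(-1/1566) = 53*(-1/1566) = -53/1566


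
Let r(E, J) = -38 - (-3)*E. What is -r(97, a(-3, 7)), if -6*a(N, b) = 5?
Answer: -253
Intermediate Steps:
a(N, b) = -⅚ (a(N, b) = -⅙*5 = -⅚)
r(E, J) = -38 + 3*E
-r(97, a(-3, 7)) = -(-38 + 3*97) = -(-38 + 291) = -1*253 = -253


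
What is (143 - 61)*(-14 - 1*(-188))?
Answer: 14268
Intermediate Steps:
(143 - 61)*(-14 - 1*(-188)) = 82*(-14 + 188) = 82*174 = 14268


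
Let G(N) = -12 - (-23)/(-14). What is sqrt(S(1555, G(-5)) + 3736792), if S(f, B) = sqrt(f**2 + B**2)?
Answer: sqrt(732411232 + 14*sqrt(473969381))/14 ≈ 1933.5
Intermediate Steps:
G(N) = -191/14 (G(N) = -12 - (-23)*(-1)/14 = -12 - 1*23/14 = -12 - 23/14 = -191/14)
S(f, B) = sqrt(B**2 + f**2)
sqrt(S(1555, G(-5)) + 3736792) = sqrt(sqrt((-191/14)**2 + 1555**2) + 3736792) = sqrt(sqrt(36481/196 + 2418025) + 3736792) = sqrt(sqrt(473969381/196) + 3736792) = sqrt(sqrt(473969381)/14 + 3736792) = sqrt(3736792 + sqrt(473969381)/14)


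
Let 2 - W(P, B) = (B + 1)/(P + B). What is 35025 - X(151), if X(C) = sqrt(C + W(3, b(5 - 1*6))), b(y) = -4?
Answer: 35025 - 5*sqrt(6) ≈ 35013.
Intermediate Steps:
W(P, B) = 2 - (1 + B)/(B + P) (W(P, B) = 2 - (B + 1)/(P + B) = 2 - (1 + B)/(B + P))
X(C) = sqrt(-1 + C) (X(C) = sqrt(C + (-1 - 4 + 2*3)/(-4 + 3)) = sqrt(C + (-1 - 4 + 6)/(-1)) = sqrt(C - 1*1) = sqrt(C - 1) = sqrt(-1 + C))
35025 - X(151) = 35025 - sqrt(-1 + 151) = 35025 - sqrt(150) = 35025 - 5*sqrt(6)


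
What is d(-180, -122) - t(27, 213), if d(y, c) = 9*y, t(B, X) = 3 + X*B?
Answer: -7374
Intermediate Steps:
t(B, X) = 3 + B*X
d(-180, -122) - t(27, 213) = 9*(-180) - (3 + 27*213) = -1620 - (3 + 5751) = -1620 - 1*5754 = -1620 - 5754 = -7374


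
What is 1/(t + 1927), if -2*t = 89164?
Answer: -1/42655 ≈ -2.3444e-5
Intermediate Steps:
t = -44582 (t = -½*89164 = -44582)
1/(t + 1927) = 1/(-44582 + 1927) = 1/(-42655) = -1/42655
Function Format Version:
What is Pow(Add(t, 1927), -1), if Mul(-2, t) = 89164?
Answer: Rational(-1, 42655) ≈ -2.3444e-5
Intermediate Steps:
t = -44582 (t = Mul(Rational(-1, 2), 89164) = -44582)
Pow(Add(t, 1927), -1) = Pow(Add(-44582, 1927), -1) = Pow(-42655, -1) = Rational(-1, 42655)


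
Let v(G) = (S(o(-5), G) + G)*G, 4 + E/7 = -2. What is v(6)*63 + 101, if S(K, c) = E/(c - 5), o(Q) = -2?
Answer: -13507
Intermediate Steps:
E = -42 (E = -28 + 7*(-2) = -28 - 14 = -42)
S(K, c) = -42/(-5 + c) (S(K, c) = -42/(c - 5) = -42/(-5 + c))
v(G) = G*(G - 42/(-5 + G)) (v(G) = (-42/(-5 + G) + G)*G = (G - 42/(-5 + G))*G = G*(G - 42/(-5 + G)))
v(6)*63 + 101 = (6*(-42 + 6*(-5 + 6))/(-5 + 6))*63 + 101 = (6*(-42 + 6*1)/1)*63 + 101 = (6*1*(-42 + 6))*63 + 101 = (6*1*(-36))*63 + 101 = -216*63 + 101 = -13608 + 101 = -13507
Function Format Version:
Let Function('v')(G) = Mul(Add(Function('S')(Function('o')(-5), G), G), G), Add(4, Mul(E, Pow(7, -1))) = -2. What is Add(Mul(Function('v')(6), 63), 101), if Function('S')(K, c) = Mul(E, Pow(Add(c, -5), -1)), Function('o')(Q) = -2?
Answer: -13507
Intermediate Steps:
E = -42 (E = Add(-28, Mul(7, -2)) = Add(-28, -14) = -42)
Function('S')(K, c) = Mul(-42, Pow(Add(-5, c), -1)) (Function('S')(K, c) = Mul(-42, Pow(Add(c, -5), -1)) = Mul(-42, Pow(Add(-5, c), -1)))
Function('v')(G) = Mul(G, Add(G, Mul(-42, Pow(Add(-5, G), -1)))) (Function('v')(G) = Mul(Add(Mul(-42, Pow(Add(-5, G), -1)), G), G) = Mul(Add(G, Mul(-42, Pow(Add(-5, G), -1))), G) = Mul(G, Add(G, Mul(-42, Pow(Add(-5, G), -1)))))
Add(Mul(Function('v')(6), 63), 101) = Add(Mul(Mul(6, Pow(Add(-5, 6), -1), Add(-42, Mul(6, Add(-5, 6)))), 63), 101) = Add(Mul(Mul(6, Pow(1, -1), Add(-42, Mul(6, 1))), 63), 101) = Add(Mul(Mul(6, 1, Add(-42, 6)), 63), 101) = Add(Mul(Mul(6, 1, -36), 63), 101) = Add(Mul(-216, 63), 101) = Add(-13608, 101) = -13507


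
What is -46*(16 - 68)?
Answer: 2392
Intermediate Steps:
-46*(16 - 68) = -46*(-52) = 2392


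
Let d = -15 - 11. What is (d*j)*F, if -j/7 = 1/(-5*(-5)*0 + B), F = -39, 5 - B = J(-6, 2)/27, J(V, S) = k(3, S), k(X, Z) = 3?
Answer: -31941/22 ≈ -1451.9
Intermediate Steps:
J(V, S) = 3
B = 44/9 (B = 5 - 3/27 = 5 - 1*⅑ = 5 - ⅑ = 44/9 ≈ 4.8889)
d = -26
j = -63/44 (j = -7/(-5*(-5)*0 + 44/9) = -7/(25*0 + 44/9) = -7/(0 + 44/9) = -7/44/9 = -7*9/44 = -63/44 ≈ -1.4318)
(d*j)*F = -26*(-63/44)*(-39) = (819/22)*(-39) = -31941/22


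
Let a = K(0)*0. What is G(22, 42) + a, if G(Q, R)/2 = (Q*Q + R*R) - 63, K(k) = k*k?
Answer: 4370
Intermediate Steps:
K(k) = k²
G(Q, R) = -126 + 2*Q² + 2*R² (G(Q, R) = 2*((Q*Q + R*R) - 63) = 2*((Q² + R²) - 63) = 2*(-63 + Q² + R²) = -126 + 2*Q² + 2*R²)
a = 0 (a = 0²*0 = 0*0 = 0)
G(22, 42) + a = (-126 + 2*22² + 2*42²) + 0 = (-126 + 2*484 + 2*1764) + 0 = (-126 + 968 + 3528) + 0 = 4370 + 0 = 4370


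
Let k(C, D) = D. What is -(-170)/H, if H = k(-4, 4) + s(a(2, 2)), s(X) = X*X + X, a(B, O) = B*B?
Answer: 85/12 ≈ 7.0833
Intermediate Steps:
a(B, O) = B**2
s(X) = X + X**2 (s(X) = X**2 + X = X + X**2)
H = 24 (H = 4 + 2**2*(1 + 2**2) = 4 + 4*(1 + 4) = 4 + 4*5 = 4 + 20 = 24)
-(-170)/H = -(-170)/24 = -5*(-17/12) = 85/12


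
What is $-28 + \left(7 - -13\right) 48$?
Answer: $932$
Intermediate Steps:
$-28 + \left(7 - -13\right) 48 = -28 + \left(7 + 13\right) 48 = -28 + 20 \cdot 48 = -28 + 960 = 932$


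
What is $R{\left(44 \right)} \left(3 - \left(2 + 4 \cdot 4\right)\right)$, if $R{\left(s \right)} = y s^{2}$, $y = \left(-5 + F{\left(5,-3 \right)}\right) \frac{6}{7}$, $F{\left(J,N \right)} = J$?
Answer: $0$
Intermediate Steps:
$y = 0$ ($y = \left(-5 + 5\right) \frac{6}{7} = 0 \cdot 6 \cdot \frac{1}{7} = 0 \cdot \frac{6}{7} = 0$)
$R{\left(s \right)} = 0$ ($R{\left(s \right)} = 0 s^{2} = 0$)
$R{\left(44 \right)} \left(3 - \left(2 + 4 \cdot 4\right)\right) = 0 \left(3 - \left(2 + 4 \cdot 4\right)\right) = 0 \left(3 - \left(2 + 16\right)\right) = 0 \left(3 - 18\right) = 0 \left(-15\right) = 0$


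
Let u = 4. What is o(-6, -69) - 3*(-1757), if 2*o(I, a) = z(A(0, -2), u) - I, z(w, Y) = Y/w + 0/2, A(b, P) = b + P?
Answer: 5273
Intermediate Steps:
A(b, P) = P + b
z(w, Y) = Y/w (z(w, Y) = Y/w + 0*(1/2) = Y/w + 0 = Y/w)
o(I, a) = -1 - I/2 (o(I, a) = (4/(-2 + 0) - I)/2 = (4/(-2) - I)/2 = (4*(-1/2) - I)/2 = (-2 - I)/2 = -1 - I/2)
o(-6, -69) - 3*(-1757) = (-1 - 1/2*(-6)) - 3*(-1757) = (-1 + 3) + 5271 = 2 + 5271 = 5273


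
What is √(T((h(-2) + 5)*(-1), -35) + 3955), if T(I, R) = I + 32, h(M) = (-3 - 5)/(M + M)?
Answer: 2*√995 ≈ 63.087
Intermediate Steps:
h(M) = -4/M (h(M) = -8*1/(2*M) = -4/M)
T(I, R) = 32 + I
√(T((h(-2) + 5)*(-1), -35) + 3955) = √((32 + (-4/(-2) + 5)*(-1)) + 3955) = √((32 + (-4*(-½) + 5)*(-1)) + 3955) = √((32 + (2 + 5)*(-1)) + 3955) = √((32 + 7*(-1)) + 3955) = √((32 - 7) + 3955) = √(25 + 3955) = √3980 = 2*√995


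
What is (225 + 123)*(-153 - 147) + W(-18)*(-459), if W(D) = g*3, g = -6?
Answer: -96138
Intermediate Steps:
W(D) = -18 (W(D) = -6*3 = -18)
(225 + 123)*(-153 - 147) + W(-18)*(-459) = (225 + 123)*(-153 - 147) - 18*(-459) = 348*(-300) + 8262 = -104400 + 8262 = -96138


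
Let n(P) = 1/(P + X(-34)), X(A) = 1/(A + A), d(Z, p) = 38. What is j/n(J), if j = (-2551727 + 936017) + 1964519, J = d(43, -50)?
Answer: 900973647/68 ≈ 1.3250e+7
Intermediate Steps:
J = 38
j = 348809 (j = -1615710 + 1964519 = 348809)
X(A) = 1/(2*A)
n(P) = 1/(-1/68 + P) (n(P) = 1/(P + (½)/(-34)) = 1/(P + (½)*(-1/34)) = 1/(P - 1/68) = 1/(-1/68 + P))
j/n(J) = 348809/((68/(-1 + 68*38))) = 348809/((68/(-1 + 2584))) = 348809/((68/2583)) = 348809/((68*(1/2583))) = 348809/(68/2583) = 348809*(2583/68) = 900973647/68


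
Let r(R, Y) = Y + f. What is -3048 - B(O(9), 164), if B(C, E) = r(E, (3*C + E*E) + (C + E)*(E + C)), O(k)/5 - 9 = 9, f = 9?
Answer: -94739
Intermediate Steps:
O(k) = 90 (O(k) = 45 + 5*9 = 45 + 45 = 90)
r(R, Y) = 9 + Y (r(R, Y) = Y + 9 = 9 + Y)
B(C, E) = 9 + E**2 + (C + E)**2 + 3*C (B(C, E) = 9 + ((3*C + E*E) + (C + E)*(E + C)) = 9 + ((3*C + E**2) + (C + E)*(C + E)) = 9 + ((E**2 + 3*C) + (C + E)**2) = 9 + (E**2 + (C + E)**2 + 3*C) = 9 + E**2 + (C + E)**2 + 3*C)
-3048 - B(O(9), 164) = -3048 - (9 + 90**2 + 2*164**2 + 3*90 + 2*90*164) = -3048 - (9 + 8100 + 2*26896 + 270 + 29520) = -3048 - (9 + 8100 + 53792 + 270 + 29520) = -3048 - 1*91691 = -3048 - 91691 = -94739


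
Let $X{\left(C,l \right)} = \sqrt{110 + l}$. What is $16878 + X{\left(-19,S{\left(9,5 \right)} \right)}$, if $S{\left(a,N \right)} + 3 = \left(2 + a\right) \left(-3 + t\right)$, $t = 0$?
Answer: $16878 + \sqrt{74} \approx 16887.0$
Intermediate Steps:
$S{\left(a,N \right)} = -9 - 3 a$ ($S{\left(a,N \right)} = -3 + \left(2 + a\right) \left(-3 + 0\right) = -3 + \left(2 + a\right) \left(-3\right) = -3 - \left(6 + 3 a\right) = -9 - 3 a$)
$16878 + X{\left(-19,S{\left(9,5 \right)} \right)} = 16878 + \sqrt{110 - 36} = 16878 + \sqrt{74}$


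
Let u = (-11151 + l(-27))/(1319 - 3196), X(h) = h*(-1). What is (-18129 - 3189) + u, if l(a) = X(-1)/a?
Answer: -1080073844/50679 ≈ -21312.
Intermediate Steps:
X(h) = -h
l(a) = 1/a (l(a) = (-1*(-1))/a = 1/a)
u = 301078/50679 (u = (-11151 + 1/(-27))/(1319 - 3196) = (-11151 - 1/27)/(-1877) = -301078/27*(-1/1877) = 301078/50679 ≈ 5.9409)
(-18129 - 3189) + u = (-18129 - 3189) + 301078/50679 = -21318 + 301078/50679 = -1080073844/50679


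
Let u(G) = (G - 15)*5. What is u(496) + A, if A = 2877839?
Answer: 2880244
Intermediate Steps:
u(G) = -75 + 5*G (u(G) = (-15 + G)*5 = -75 + 5*G)
u(496) + A = (-75 + 5*496) + 2877839 = (-75 + 2480) + 2877839 = 2405 + 2877839 = 2880244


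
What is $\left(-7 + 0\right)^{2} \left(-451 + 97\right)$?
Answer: $-17346$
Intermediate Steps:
$\left(-7 + 0\right)^{2} \left(-451 + 97\right) = \left(-7\right)^{2} \left(-354\right) = 49 \left(-354\right) = -17346$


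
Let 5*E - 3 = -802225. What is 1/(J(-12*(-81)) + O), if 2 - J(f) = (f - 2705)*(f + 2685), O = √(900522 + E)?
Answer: 31687915/200824787709057 - 2*√4625485/200824787709057 ≈ 1.5777e-7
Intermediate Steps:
E = -802222/5 (E = ⅗ + (⅕)*(-802225) = ⅗ - 160445 = -802222/5 ≈ -1.6044e+5)
O = 2*√4625485/5 (O = √(900522 - 802222/5) = √(3700388/5) = 2*√4625485/5 ≈ 860.28)
J(f) = 2 - (-2705 + f)*(2685 + f) (J(f) = 2 - (f - 2705)*(f + 2685) = 2 - (-2705 + f)*(2685 + f))
1/(J(-12*(-81)) + O) = 1/((7262927 - (-12*(-81))² + 20*(-12*(-81))) + 2*√4625485/5) = 1/((7262927 - 1*972² + 20*972) + 2*√4625485/5) = 1/((7262927 - 1*944784 + 19440) + 2*√4625485/5) = 1/((7262927 - 944784 + 19440) + 2*√4625485/5) = 1/(6337583 + 2*√4625485/5)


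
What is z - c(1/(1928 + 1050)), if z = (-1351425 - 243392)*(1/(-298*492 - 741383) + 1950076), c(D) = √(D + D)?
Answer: -394527091170535013/126857 - √1489/1489 ≈ -3.1100e+12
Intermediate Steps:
c(D) = √2*√D (c(D) = √(2*D) = √2*√D)
z = -394527091170535013/126857 (z = -1594817*(1/(-146616 - 741383) + 1950076) = -1594817*(1/(-887999) + 1950076) = -1594817*(-1/887999 + 1950076) = -1594817*1731665537923/887999 = -394527091170535013/126857 ≈ -3.1100e+12)
z - c(1/(1928 + 1050)) = -394527091170535013/126857 - √2*√(1/(1928 + 1050)) = -394527091170535013/126857 - √2*√(1/2978) = -394527091170535013/126857 - √2*√2978/2978 = -394527091170535013/126857 - √1489/1489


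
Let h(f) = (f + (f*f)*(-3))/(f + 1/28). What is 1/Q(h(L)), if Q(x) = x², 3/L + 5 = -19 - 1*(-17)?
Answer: 5929/36864 ≈ 0.16083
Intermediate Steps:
L = -3/7 (L = 3/(-5 + (-19 - 1*(-17))) = 3/(-5 + (-19 + 17)) = 3/(-5 - 2) = 3/(-7) = 3*(-⅐) = -3/7 ≈ -0.42857)
h(f) = (f - 3*f²)/(1/28 + f) (h(f) = (f + f²*(-3))/(f + 1/28) = (f - 3*f²)/(1/28 + f))
1/Q(h(L)) = 1/((28*(-3/7)*(1 - 3*(-3/7))/(1 + 28*(-3/7)))²) = 1/((28*(-3/7)*(1 + 9/7)/(1 - 12))²) = 1/((28*(-3/7)*(16/7)/(-11))²) = 1/((28*(-3/7)*(-1/11)*(16/7))²) = 1/((192/77)²) = 1/(36864/5929) = 5929/36864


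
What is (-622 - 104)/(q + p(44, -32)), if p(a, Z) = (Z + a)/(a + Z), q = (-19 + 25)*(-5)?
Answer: 726/29 ≈ 25.034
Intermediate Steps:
q = -30 (q = 6*(-5) = -30)
p(a, Z) = 1 (p(a, Z) = (Z + a)/(Z + a) = 1)
(-622 - 104)/(q + p(44, -32)) = (-622 - 104)/(-30 + 1) = -726/(-29) = -726*(-1/29) = 726/29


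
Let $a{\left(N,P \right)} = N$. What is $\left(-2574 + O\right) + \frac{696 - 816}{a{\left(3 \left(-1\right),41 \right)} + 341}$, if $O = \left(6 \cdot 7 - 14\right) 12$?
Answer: $- \frac{378282}{169} \approx -2238.4$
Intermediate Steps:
$O = 336$ ($O = \left(42 - 14\right) 12 = 28 \cdot 12 = 336$)
$\left(-2574 + O\right) + \frac{696 - 816}{a{\left(3 \left(-1\right),41 \right)} + 341} = \left(-2574 + 336\right) + \frac{696 - 816}{3 \left(-1\right) + 341} = -2238 - \frac{120}{-3 + 341} = -2238 - \frac{120}{338} = -2238 - \frac{60}{169} = - \frac{378282}{169}$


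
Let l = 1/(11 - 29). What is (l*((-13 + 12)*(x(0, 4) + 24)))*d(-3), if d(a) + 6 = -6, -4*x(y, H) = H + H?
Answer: -44/3 ≈ -14.667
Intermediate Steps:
x(y, H) = -H/2 (x(y, H) = -(H + H)/4 = -H/2)
d(a) = -12 (d(a) = -6 - 6 = -12)
l = -1/18 (l = 1/(-18) = -1/18 ≈ -0.055556)
(l*((-13 + 12)*(x(0, 4) + 24)))*d(-3) = -(-13 + 12)*(-½*4 + 24)/18*(-12) = -(-1)*(-2 + 24)/18*(-12) = -(-1)*22/18*(-12) = -1/18*(-22)*(-12) = (11/9)*(-12) = -44/3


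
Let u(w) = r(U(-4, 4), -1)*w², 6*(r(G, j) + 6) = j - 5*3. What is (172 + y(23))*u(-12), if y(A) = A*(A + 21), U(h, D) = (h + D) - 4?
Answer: -1477632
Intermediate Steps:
U(h, D) = -4 + D + h (U(h, D) = (D + h) - 4 = -4 + D + h)
r(G, j) = -17/2 + j/6 (r(G, j) = -6 + (j - 5*3)/6 = -6 + (j - 15)/6 = -6 + (-15 + j)/6 = -6 + (-5/2 + j/6) = -17/2 + j/6)
y(A) = A*(21 + A)
u(w) = -26*w²/3 (u(w) = (-17/2 + (⅙)*(-1))*w² = (-17/2 - ⅙)*w² = -26*w²/3)
(172 + y(23))*u(-12) = (172 + 23*(21 + 23))*(-26/3*(-12)²) = (172 + 23*44)*(-26/3*144) = (172 + 1012)*(-1248) = 1184*(-1248) = -1477632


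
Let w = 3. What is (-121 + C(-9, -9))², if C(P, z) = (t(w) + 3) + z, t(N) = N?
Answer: 15376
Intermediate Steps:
C(P, z) = 6 + z (C(P, z) = (3 + 3) + z = 6 + z)
(-121 + C(-9, -9))² = (-121 + (6 - 9))² = (-121 - 3)² = (-124)² = 15376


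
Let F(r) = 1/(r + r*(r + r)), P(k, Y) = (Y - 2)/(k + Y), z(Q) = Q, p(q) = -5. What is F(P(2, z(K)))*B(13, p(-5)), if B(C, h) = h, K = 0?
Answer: -5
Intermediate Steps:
P(k, Y) = (-2 + Y)/(Y + k)
F(r) = 1/(r + 2*r²) (F(r) = 1/(r + r*(2*r)) = 1/(r + 2*r²))
F(P(2, z(K)))*B(13, p(-5)) = (1/((((-2 + 0)/(0 + 2)))*(1 + 2*((-2 + 0)/(0 + 2)))))*(-5) = (1/(((-2/2))*(1 + 2*(-2/2))))*(-5) = (1/((((½)*(-2)))*(1 + 2*((½)*(-2)))))*(-5) = (1/((-1)*(1 + 2*(-1))))*(-5) = -1/(1 - 2)*(-5) = -1/(-1)*(-5) = -1*(-1)*(-5) = 1*(-5) = -5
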